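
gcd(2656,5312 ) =2656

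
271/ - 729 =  - 271/729= - 0.37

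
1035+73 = 1108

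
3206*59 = 189154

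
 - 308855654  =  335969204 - 644824858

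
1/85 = 1/85 = 0.01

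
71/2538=71/2538= 0.03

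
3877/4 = 3877/4=969.25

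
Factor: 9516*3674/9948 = 2^1*11^1*13^1 * 61^1*167^1*829^(  -  1) = 2913482/829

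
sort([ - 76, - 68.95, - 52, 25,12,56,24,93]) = [ - 76, - 68.95, - 52,12, 24,25,56,93 ] 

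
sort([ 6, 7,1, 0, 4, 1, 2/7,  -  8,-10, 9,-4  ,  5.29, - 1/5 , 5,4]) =[ - 10, - 8,-4,-1/5,0, 2/7,1, 1, 4, 4,5, 5.29, 6, 7,9 ]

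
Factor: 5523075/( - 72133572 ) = - 1841025/24044524 = - 2^(-2 )*3^1*5^2*7^( -1)*37^( - 1)*23209^(  -  1 )*24547^1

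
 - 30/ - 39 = 10/13 =0.77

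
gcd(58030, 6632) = 1658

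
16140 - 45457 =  - 29317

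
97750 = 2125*46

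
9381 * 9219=86483439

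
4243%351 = 31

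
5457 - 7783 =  - 2326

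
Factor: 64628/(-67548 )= -3^(  -  1 )*13^(- 1 )*107^1*151^1*433^(-1 ) = -16157/16887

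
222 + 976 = 1198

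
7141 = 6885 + 256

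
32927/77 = 427 + 48/77=427.62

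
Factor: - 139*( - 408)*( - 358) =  - 2^4*3^1 *17^1*139^1 *179^1 = -20302896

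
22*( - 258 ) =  - 5676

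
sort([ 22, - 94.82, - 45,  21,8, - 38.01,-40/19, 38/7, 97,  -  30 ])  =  [ - 94.82, - 45, - 38.01, - 30, - 40/19 , 38/7,8,21, 22,  97]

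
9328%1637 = 1143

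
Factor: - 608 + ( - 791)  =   - 1399^1 = -1399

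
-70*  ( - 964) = 67480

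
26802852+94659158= 121462010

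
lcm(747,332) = 2988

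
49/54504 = 49/54504 = 0.00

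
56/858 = 28/429= 0.07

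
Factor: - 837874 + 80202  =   -757672 = - 2^3*94709^1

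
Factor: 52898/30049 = 2^1*151^( - 1) * 199^( - 1 )*26449^1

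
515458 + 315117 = 830575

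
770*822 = 632940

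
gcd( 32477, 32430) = 47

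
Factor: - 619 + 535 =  - 84 = -2^2*3^1*7^1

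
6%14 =6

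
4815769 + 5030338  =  9846107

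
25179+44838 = 70017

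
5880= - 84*( - 70 )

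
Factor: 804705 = 3^1*5^1  *  11^1*4877^1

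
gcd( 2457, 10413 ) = 117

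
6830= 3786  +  3044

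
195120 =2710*72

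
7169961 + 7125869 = 14295830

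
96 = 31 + 65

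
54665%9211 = 8610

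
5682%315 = 12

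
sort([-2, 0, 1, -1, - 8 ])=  [ - 8,  -  2 , - 1,0,  1 ] 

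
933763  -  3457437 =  - 2523674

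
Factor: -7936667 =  - 7936667^1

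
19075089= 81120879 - 62045790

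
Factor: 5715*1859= 3^2*5^1*11^1*13^2*127^1 = 10624185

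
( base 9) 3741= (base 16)AE7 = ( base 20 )6jb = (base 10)2791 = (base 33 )2ij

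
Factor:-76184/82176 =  - 89/96 = - 2^(- 5 )*3^ ( - 1)*89^1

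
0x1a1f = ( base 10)6687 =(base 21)F39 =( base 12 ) 3a53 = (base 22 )dhl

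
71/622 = 71/622 = 0.11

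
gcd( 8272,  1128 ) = 376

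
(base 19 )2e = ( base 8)64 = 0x34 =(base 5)202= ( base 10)52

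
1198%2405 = 1198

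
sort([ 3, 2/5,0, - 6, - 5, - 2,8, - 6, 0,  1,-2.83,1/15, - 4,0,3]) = [ - 6, - 6, - 5,-4, - 2.83,-2,0,  0,0,1/15, 2/5,1,3,3,  8]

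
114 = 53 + 61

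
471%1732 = 471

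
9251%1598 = 1261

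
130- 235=-105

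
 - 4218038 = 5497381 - 9715419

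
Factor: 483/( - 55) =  - 3^1*5^( - 1 )*7^1 * 11^( - 1)*23^1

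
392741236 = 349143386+43597850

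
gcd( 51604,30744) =28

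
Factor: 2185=5^1*19^1*23^1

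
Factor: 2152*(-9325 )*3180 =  - 63814332000 = -2^5 * 3^1*5^3*53^1*269^1*373^1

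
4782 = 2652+2130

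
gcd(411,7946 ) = 137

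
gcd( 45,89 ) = 1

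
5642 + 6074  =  11716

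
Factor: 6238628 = 2^2*11^1*71^1*1997^1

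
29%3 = 2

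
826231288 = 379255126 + 446976162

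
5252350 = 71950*73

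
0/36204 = 0 = 0.00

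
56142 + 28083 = 84225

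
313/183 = 1 + 130/183=   1.71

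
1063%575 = 488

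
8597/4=2149 + 1/4 = 2149.25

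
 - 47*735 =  - 34545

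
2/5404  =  1/2702 = 0.00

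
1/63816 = 1/63816 =0.00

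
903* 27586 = 24910158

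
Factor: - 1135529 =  - 149^1*7621^1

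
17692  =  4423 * 4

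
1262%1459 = 1262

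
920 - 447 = 473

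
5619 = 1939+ 3680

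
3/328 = 3/328=0.01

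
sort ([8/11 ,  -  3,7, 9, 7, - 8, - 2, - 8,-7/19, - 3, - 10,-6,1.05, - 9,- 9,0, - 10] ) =[ - 10,-10,-9 , - 9, - 8,-8,-6,-3, - 3,-2 ,-7/19,0,  8/11,1.05,7,7,9 ]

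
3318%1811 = 1507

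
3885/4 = 971+1/4 = 971.25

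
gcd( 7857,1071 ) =9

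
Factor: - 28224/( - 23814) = 2^5*3^( - 3) = 32/27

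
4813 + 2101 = 6914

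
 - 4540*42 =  - 190680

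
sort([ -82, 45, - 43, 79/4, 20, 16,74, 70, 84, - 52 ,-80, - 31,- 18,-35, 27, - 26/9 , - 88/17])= [ - 82, - 80,  -  52, - 43,- 35,  -  31, - 18,-88/17, - 26/9,16,79/4, 20,  27, 45, 70, 74, 84]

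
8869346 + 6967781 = 15837127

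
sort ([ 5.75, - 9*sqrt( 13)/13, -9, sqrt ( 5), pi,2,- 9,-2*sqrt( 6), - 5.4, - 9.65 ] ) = [ - 9.65, - 9, - 9 , - 5.4  , - 2*sqrt( 6 ), - 9*sqrt( 13)/13, 2 , sqrt( 5 ), pi,  5.75 ]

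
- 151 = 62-213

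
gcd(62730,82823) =1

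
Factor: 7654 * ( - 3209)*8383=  - 2^1*43^1*83^1*89^1 * 101^1*3209^1 = - 205900613738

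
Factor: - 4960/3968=- 5/4=   -  2^(- 2)*5^1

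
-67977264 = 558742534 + -626719798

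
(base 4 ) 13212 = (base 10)486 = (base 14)26a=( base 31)FL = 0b111100110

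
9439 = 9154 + 285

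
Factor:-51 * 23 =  -1173=- 3^1*17^1 * 23^1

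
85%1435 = 85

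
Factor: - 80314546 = - 2^1*13^2 * 127^1*1871^1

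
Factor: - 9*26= - 2^1*3^2*13^1= - 234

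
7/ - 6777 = -7/6777= -0.00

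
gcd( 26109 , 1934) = 967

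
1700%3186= 1700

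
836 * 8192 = 6848512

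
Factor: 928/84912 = 2/183 = 2^1 * 3^(-1)*61^( - 1 ) 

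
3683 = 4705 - 1022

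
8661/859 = 8661/859 =10.08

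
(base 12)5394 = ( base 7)35530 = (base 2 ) 10001111100000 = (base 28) bk0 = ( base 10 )9184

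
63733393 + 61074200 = 124807593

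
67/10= 6  +  7/10=6.70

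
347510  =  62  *5605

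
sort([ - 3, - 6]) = [ - 6,  -  3 ]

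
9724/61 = 9724/61 = 159.41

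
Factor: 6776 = 2^3*7^1*11^2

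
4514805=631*7155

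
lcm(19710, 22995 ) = 137970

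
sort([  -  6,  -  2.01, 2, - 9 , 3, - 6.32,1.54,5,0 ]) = [-9, - 6.32, - 6, - 2.01 , 0,1.54, 2,3, 5] 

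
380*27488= 10445440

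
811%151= 56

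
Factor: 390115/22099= 865/49 = 5^1*7^( - 2 )  *  173^1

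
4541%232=133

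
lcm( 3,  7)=21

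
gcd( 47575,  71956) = 1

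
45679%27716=17963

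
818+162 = 980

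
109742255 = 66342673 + 43399582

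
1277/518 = 1277/518 =2.47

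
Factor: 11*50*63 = 34650 = 2^1*3^2*5^2*7^1*11^1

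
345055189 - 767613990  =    -  422558801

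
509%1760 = 509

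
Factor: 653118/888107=2^1*3^1*11^ (-1 )*199^1*547^1*80737^(-1)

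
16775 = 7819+8956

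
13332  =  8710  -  -4622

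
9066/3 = 3022 = 3022.00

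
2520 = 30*84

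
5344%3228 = 2116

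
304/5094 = 152/2547 = 0.06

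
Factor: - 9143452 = -2^2*  2285863^1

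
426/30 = 71/5=14.20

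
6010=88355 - 82345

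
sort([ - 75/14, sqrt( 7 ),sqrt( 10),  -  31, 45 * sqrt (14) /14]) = [ - 31, - 75/14, sqrt( 7 ), sqrt( 10),45 * sqrt( 14 )/14 ]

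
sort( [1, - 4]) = [ - 4, 1 ] 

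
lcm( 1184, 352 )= 13024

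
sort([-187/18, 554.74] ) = [ - 187/18, 554.74] 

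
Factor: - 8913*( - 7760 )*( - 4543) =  - 2^4 * 3^1*5^1*7^1 * 11^1*59^1*97^1*2971^1 = -314216049840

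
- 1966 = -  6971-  -5005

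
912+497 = 1409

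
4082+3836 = 7918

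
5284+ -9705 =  - 4421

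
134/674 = 67/337=0.20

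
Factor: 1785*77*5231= 3^1*5^1  *7^2*11^1*17^1*5231^1 = 718974795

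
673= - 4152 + 4825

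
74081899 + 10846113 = 84928012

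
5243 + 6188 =11431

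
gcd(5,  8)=1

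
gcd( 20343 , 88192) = 1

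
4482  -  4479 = 3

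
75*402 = 30150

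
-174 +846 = 672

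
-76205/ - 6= 76205/6= 12700.83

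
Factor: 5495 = 5^1 *7^1*157^1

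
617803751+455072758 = 1072876509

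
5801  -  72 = 5729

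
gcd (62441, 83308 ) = 1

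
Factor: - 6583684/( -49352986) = 3291842/24676493 = 2^1 *23^( - 1)*619^1*859^(- 1 )*1249^(  -  1)*2659^1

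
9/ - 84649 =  - 9/84649 = - 0.00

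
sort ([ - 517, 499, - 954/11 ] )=[ - 517,  -  954/11, 499] 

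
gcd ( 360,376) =8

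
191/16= 11+15/16 = 11.94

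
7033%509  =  416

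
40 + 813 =853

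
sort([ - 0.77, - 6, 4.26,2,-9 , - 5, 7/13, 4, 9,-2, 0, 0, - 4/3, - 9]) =[-9,-9, - 6,-5, - 2,-4/3, - 0.77,  0, 0,7/13,2,4, 4.26, 9] 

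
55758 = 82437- 26679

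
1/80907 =1/80907 = 0.00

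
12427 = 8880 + 3547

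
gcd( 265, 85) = 5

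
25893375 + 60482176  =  86375551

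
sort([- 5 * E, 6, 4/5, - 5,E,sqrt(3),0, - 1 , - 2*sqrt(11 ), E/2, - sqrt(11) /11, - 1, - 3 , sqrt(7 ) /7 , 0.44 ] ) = [-5*E, - 2*sqrt(11), - 5,-3, - 1,-1, - sqrt(11 )/11,  0,sqrt( 7 )/7,0.44, 4/5,E/2, sqrt( 3),E , 6] 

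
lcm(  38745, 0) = 0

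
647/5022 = 647/5022 = 0.13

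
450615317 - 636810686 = -186195369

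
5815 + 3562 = 9377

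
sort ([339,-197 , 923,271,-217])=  [ -217, - 197,271, 339, 923] 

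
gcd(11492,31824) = 884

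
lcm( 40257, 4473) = 40257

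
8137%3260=1617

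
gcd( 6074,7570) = 2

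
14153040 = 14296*990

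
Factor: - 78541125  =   - 3^1*5^3*13^1*16111^1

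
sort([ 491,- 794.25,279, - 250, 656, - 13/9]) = [ - 794.25, - 250,  -  13/9, 279,491, 656 ]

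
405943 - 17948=387995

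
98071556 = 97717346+354210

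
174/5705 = 174/5705 = 0.03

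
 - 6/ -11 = 6/11 = 0.55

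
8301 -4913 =3388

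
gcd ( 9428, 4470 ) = 2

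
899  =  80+819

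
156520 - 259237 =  - 102717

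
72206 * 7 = 505442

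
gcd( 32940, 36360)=180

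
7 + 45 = 52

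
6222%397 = 267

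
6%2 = 0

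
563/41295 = 563/41295  =  0.01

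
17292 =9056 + 8236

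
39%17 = 5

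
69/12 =5+ 3/4 = 5.75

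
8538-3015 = 5523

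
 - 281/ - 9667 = 281/9667 = 0.03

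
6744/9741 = 2248/3247 = 0.69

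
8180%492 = 308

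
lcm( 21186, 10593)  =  21186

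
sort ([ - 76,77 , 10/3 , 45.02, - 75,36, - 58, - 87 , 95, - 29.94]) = [ - 87, - 76, - 75, - 58 , - 29.94, 10/3, 36, 45.02,77, 95 ] 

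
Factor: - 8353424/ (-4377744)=3^( - 2)*7^( - 1 )*43^( -1)*101^( - 1)* 163^1*3203^1 = 522089/273609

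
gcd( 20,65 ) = 5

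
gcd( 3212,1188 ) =44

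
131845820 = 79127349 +52718471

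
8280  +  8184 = 16464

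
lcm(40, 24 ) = 120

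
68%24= 20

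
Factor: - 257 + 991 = 2^1*367^1 = 734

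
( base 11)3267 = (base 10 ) 4308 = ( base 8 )10324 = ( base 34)3OO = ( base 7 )15363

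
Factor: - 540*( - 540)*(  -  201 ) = - 58611600 = - 2^4*3^7*5^2*67^1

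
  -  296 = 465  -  761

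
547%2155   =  547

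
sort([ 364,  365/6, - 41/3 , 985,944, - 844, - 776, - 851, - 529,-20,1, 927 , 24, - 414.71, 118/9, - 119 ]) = [ - 851, - 844,- 776,-529, - 414.71, - 119,-20, - 41/3, 1,118/9,24,365/6,364,927,944,985 ] 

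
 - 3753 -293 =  - 4046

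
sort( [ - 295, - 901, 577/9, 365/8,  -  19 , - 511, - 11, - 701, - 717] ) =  [ - 901, - 717, - 701, - 511, - 295, - 19, - 11,365/8, 577/9] 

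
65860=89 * 740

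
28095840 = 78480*358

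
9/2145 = 3/715 =0.00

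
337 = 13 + 324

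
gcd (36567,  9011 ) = 1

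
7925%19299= 7925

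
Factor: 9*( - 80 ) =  - 720 = - 2^4 * 3^2* 5^1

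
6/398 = 3/199 = 0.02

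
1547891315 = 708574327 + 839316988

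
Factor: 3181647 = 3^1*7^1 * 151507^1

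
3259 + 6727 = 9986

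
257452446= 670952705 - 413500259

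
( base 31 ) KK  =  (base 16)280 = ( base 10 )640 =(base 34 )IS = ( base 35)IA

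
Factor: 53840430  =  2^1*3^3*5^1*7^1*61^1*467^1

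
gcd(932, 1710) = 2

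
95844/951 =100 + 248/317 =100.78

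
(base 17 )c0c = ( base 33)36f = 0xD98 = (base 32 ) 3co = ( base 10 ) 3480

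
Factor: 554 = 2^1*277^1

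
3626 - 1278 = 2348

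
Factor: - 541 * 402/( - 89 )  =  217482/89  =  2^1*3^1*67^1*89^( - 1 )*541^1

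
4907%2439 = 29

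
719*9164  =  6588916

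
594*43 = 25542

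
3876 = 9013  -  5137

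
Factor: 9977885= 5^1*29^1*68813^1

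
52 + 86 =138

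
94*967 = 90898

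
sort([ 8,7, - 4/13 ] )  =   [ - 4/13, 7, 8 ]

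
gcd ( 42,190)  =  2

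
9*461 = 4149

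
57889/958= 57889/958=60.43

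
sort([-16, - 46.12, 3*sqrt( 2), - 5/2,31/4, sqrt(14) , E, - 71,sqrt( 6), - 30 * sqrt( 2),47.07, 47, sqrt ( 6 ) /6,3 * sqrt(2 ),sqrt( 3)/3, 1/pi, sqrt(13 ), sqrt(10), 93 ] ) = [ - 71, - 46.12,-30*sqrt( 2), - 16,-5/2, 1/pi , sqrt( 6)/6, sqrt(3)/3,sqrt(6),E,sqrt( 10 ) , sqrt(13),sqrt(14), 3*sqrt(2), 3*sqrt (2),31/4, 47, 47.07, 93]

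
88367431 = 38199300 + 50168131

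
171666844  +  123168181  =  294835025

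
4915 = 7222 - 2307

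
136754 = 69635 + 67119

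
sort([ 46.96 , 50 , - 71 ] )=[  -  71 , 46.96,50 ] 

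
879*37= 32523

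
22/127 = 22/127 = 0.17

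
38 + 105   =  143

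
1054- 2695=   -1641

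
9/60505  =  9/60505 = 0.00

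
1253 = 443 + 810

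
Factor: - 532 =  - 2^2*7^1*  19^1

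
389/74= 389/74  =  5.26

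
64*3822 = 244608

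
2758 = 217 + 2541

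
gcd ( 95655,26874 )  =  3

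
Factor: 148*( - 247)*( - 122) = 4459832 = 2^3*13^1 * 19^1*37^1*61^1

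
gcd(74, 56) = 2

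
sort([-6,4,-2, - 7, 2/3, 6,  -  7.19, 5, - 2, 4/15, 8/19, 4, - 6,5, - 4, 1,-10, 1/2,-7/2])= [ - 10, - 7.19,-7, - 6, - 6,-4, - 7/2, - 2, - 2, 4/15 , 8/19, 1/2, 2/3, 1, 4,4, 5, 5, 6] 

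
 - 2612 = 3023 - 5635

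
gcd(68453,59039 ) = 1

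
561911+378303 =940214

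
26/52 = 1/2=0.50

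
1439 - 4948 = -3509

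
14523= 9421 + 5102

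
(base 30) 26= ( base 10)66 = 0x42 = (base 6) 150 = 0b1000010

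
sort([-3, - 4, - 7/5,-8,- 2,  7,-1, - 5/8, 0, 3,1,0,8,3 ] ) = [ - 8, - 4, - 3 , - 2,-7/5,  -  1, - 5/8,0,0,1,3, 3,7, 8]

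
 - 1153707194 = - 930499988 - 223207206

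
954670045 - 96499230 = 858170815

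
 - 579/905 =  - 579/905 = - 0.64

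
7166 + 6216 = 13382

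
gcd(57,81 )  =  3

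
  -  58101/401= - 58101/401 = - 144.89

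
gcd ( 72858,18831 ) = 3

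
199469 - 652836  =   - 453367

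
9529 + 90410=99939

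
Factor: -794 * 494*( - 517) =2^2*11^1*13^1*19^1 * 47^1*397^1 = 202786012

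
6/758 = 3/379 = 0.01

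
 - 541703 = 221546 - 763249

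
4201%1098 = 907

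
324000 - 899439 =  - 575439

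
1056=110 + 946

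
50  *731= 36550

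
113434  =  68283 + 45151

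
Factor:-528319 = - 11^1*48029^1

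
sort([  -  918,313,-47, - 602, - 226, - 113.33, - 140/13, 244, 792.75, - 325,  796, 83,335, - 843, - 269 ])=[ - 918, - 843, - 602, - 325 , - 269, - 226, - 113.33, - 47,  -  140/13, 83,244, 313, 335, 792.75 , 796]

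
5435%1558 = 761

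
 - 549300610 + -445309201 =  - 994609811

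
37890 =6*6315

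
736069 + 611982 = 1348051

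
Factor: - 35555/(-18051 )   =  3^ (  -  1 )*5^1*11^( - 1) *13^1  =  65/33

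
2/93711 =2/93711= 0.00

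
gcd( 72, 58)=2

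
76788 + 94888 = 171676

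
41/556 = 41/556  =  0.07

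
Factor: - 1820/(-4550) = 2/5 = 2^1* 5^( - 1)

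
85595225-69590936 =16004289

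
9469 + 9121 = 18590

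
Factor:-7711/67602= - 2^(-1)*3^(-1 )*11^1*19^( - 1 ) *593^( - 1 ) * 701^1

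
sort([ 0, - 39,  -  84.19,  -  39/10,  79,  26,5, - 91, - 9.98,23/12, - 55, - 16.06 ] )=[ - 91,-84.19,-55 ,-39,  -  16.06, - 9.98 , - 39/10, 0,  23/12 , 5,26,  79] 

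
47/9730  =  47/9730 = 0.00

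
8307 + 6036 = 14343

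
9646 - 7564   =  2082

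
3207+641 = 3848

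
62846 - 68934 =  - 6088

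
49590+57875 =107465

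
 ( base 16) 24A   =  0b1001001010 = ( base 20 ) 196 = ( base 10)586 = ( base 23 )12b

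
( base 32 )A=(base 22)A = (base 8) 12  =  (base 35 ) a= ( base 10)10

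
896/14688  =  28/459= 0.06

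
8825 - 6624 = 2201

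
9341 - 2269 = 7072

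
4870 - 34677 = - 29807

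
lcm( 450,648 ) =16200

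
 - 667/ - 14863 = 667/14863  =  0.04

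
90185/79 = 90185/79 = 1141.58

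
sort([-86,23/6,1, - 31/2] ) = [ - 86, - 31/2, 1, 23/6 ] 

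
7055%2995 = 1065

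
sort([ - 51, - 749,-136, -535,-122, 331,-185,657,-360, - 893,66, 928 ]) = [ - 893, - 749, - 535, -360, - 185,- 136 , - 122,  -  51, 66 , 331,  657,928]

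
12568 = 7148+5420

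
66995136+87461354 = 154456490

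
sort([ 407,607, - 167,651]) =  [-167, 407,607, 651 ] 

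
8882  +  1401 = 10283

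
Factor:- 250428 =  - 2^2*3^1 * 41^1*509^1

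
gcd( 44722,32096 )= 118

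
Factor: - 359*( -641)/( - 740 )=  - 230119/740= - 2^( - 2 )*5^( - 1 )*37^( - 1 )*359^1*641^1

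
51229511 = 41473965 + 9755546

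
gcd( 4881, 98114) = 1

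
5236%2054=1128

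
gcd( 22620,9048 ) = 4524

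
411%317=94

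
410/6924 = 205/3462 = 0.06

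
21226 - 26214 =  - 4988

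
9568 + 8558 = 18126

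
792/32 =24 + 3/4= 24.75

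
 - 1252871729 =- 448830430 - 804041299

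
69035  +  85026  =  154061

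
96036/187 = 513+105/187= 513.56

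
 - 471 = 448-919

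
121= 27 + 94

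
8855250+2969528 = 11824778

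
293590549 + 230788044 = 524378593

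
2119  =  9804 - 7685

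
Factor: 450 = 2^1*3^2*5^2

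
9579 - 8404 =1175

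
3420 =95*36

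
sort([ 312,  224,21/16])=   [ 21/16,224,312 ] 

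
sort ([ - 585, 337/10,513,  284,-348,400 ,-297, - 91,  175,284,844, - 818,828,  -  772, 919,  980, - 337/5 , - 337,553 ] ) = [ - 818,-772, -585, - 348, - 337,- 297,-91, - 337/5, 337/10,  175,284, 284,400 , 513, 553, 828,  844,  919, 980]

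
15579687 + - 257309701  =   - 241730014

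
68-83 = -15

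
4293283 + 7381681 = 11674964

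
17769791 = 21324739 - 3554948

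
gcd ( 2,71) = 1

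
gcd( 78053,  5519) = 1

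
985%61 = 9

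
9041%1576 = 1161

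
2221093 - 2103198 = 117895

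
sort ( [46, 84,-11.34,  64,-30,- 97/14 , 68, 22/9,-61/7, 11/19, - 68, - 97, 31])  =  [  -  97,  -  68,-30,-11.34,-61/7,-97/14, 11/19, 22/9, 31, 46, 64, 68, 84]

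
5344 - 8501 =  - 3157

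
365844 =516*709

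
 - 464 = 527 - 991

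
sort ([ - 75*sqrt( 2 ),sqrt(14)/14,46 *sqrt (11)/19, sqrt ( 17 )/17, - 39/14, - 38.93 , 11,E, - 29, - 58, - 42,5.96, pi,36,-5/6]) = [ - 75*sqrt(2), - 58, - 42,- 38.93, - 29, - 39/14, - 5/6,sqrt ( 17)/17, sqrt ( 14)/14,  E, pi , 5.96,46*sqrt ( 11)/19 , 11,36 ]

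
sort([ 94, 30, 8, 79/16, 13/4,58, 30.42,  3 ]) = [ 3,  13/4, 79/16 , 8, 30, 30.42,  58, 94]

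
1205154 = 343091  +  862063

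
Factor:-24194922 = - 2^1 * 3^1*347^1*11621^1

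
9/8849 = 9/8849  =  0.00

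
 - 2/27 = -2/27 = -0.07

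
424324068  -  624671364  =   - 200347296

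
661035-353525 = 307510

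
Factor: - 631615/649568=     -  2^( - 5)*5^1  *  53^( - 1) * 383^( - 1)*126323^1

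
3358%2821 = 537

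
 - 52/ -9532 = 13/2383 = 0.01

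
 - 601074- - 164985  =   - 436089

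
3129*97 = 303513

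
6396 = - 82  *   ( - 78)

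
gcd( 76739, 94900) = 13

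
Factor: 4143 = 3^1*1381^1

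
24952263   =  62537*399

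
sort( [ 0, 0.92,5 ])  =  [ 0, 0.92, 5] 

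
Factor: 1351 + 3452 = 3^1*1601^1= 4803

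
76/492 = 19/123 =0.15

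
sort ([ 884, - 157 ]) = [-157,884]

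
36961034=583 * 63398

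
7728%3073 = 1582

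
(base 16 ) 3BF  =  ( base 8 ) 1677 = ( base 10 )959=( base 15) 43e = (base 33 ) t2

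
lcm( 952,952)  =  952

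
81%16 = 1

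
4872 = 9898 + -5026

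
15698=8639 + 7059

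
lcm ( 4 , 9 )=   36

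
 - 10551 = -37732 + 27181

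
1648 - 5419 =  -3771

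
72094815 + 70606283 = 142701098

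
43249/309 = 43249/309 = 139.96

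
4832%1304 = 920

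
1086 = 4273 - 3187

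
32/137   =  32/137 = 0.23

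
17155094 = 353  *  48598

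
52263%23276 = 5711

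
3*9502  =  28506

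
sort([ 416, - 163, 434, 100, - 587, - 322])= [ - 587, - 322, - 163 , 100,  416 , 434 ] 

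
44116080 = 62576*705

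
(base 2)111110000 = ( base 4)13300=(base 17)1C3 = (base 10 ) 496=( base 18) 19a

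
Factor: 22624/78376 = 28/97= 2^2*7^1*97^( - 1) 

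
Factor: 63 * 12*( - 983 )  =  -743148  =  - 2^2*3^3*7^1*983^1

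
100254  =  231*434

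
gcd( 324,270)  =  54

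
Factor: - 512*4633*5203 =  - 2^9*11^2*41^1*43^1*113^1= - 12342015488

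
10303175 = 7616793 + 2686382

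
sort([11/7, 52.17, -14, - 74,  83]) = [ - 74, - 14,11/7, 52.17, 83]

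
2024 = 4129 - 2105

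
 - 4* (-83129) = 332516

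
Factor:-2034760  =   - 2^3*5^1*7^1* 13^2 * 43^1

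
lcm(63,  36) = 252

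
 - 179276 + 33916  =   - 145360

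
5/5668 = 5/5668= 0.00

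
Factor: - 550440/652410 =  - 556/659 = - 2^2*139^1*659^( - 1 ) 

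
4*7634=30536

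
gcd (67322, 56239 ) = 1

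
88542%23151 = 19089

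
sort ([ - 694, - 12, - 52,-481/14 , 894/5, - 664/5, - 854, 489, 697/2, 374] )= [ - 854 , - 694,-664/5, - 52 , - 481/14,  -  12,894/5, 697/2, 374,489 ] 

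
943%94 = 3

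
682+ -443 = 239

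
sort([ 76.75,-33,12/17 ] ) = [ - 33 , 12/17,76.75]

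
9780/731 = 13  +  277/731 = 13.38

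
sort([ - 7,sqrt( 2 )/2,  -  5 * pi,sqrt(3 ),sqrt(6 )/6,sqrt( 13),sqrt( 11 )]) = [ - 5*pi, - 7,sqrt( 6)/6,sqrt(2 )/2, sqrt( 3),  sqrt(11), sqrt(13 ) ]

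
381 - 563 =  - 182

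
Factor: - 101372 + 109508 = 2^3*3^2*113^1 = 8136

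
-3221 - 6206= - 9427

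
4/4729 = 4/4729 = 0.00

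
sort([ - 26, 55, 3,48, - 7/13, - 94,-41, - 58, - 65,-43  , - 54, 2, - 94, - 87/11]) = [ - 94 ,- 94, - 65 , - 58,-54, -43, - 41, - 26, - 87/11, - 7/13,2, 3, 48, 55] 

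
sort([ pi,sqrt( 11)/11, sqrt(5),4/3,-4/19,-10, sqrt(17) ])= [-10, - 4/19,sqrt(11) /11,4/3,sqrt( 5 ),pi, sqrt( 17 ) ] 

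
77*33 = 2541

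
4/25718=2/12859  =  0.00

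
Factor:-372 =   -  2^2 * 3^1*31^1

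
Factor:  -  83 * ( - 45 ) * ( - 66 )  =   - 246510= - 2^1 * 3^3*5^1*11^1*83^1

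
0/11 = 0 = 0.00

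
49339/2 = 24669 + 1/2 = 24669.50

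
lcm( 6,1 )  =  6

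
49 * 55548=2721852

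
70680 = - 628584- - 699264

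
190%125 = 65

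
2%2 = 0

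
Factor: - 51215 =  - 5^1*10243^1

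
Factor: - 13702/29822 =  - 17/37 = -  17^1* 37^ ( - 1)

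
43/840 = 43/840 = 0.05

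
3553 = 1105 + 2448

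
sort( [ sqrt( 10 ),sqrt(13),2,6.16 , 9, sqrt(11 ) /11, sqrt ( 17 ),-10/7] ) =[ - 10/7,sqrt( 11 )/11  ,  2,sqrt( 10 ),sqrt( 13 ), sqrt( 17 ),  6.16, 9]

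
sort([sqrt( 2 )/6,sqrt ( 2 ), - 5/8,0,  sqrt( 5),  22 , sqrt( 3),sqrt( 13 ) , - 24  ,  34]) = [-24, - 5/8,  0,sqrt( 2)/6,sqrt( 2),sqrt( 3),sqrt( 5),sqrt( 13),22,34]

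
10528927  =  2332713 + 8196214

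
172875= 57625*3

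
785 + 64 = 849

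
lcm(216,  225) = 5400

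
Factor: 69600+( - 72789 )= - 3189 = - 3^1 * 1063^1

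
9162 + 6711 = 15873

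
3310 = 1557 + 1753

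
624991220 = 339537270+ 285453950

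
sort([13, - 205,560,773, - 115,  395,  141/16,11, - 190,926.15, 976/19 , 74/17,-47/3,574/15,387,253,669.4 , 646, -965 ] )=[-965,- 205 , - 190 , - 115, - 47/3,  74/17 , 141/16,11,13, 574/15,976/19, 253,  387,395, 560,646,669.4, 773,926.15 ] 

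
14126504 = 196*72074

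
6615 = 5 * 1323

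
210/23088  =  35/3848 = 0.01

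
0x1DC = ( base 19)161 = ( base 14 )260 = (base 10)476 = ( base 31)FB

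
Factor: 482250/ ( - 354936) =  - 2^( - 2)*5^3*23^( - 1) = - 125/92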